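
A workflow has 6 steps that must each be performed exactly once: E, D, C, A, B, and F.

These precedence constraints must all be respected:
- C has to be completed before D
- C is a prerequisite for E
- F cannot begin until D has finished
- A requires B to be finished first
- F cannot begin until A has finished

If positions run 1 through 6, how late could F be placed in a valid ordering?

Nothing depends on F, so it can be the final step, position 6.

6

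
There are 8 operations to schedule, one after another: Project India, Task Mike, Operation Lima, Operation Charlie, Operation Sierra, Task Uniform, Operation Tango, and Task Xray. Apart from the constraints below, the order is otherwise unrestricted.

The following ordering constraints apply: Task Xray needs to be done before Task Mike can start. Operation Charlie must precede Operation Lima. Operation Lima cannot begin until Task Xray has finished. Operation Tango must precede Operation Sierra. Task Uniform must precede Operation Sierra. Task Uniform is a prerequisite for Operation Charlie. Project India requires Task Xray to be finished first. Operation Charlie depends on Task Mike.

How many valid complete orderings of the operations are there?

3 operations have no prerequisites (Task Uniform, Operation Tango, Task Xray), so any of them could come first.
Enumerating by repeatedly choosing an available operation (one whose prerequisites are all placed) gives 332 distinct complete orderings.

332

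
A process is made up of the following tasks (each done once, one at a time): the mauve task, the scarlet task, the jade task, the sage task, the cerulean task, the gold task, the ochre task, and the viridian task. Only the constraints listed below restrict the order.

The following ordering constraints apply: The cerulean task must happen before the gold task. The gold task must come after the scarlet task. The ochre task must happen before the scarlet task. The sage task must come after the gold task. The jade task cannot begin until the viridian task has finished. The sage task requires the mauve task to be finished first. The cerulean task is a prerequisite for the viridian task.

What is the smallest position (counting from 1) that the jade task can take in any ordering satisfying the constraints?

3

Every task that must precede the jade task has to come before it. Tracing all chains that end at the jade task, those tasks are: the cerulean task, the viridian task — 2 in total.
With 2 mandatory predecessors, the earliest the jade task can sit is position 2+1 = 3, and placing just those 2 first achieves it.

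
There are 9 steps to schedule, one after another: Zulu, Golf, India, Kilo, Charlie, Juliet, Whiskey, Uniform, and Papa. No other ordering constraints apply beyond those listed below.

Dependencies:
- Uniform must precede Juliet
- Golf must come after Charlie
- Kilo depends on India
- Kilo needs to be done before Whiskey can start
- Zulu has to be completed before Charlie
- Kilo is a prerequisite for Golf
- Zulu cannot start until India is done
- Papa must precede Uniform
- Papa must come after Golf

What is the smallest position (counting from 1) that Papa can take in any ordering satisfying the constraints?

The steps that are forced before Papa, directly or transitively, are Zulu, Golf, India, Kilo, Charlie. That's 5 steps.
With 5 mandatory predecessors, the earliest Papa can sit is position 5+1 = 6, and placing just those 5 first achieves it.

6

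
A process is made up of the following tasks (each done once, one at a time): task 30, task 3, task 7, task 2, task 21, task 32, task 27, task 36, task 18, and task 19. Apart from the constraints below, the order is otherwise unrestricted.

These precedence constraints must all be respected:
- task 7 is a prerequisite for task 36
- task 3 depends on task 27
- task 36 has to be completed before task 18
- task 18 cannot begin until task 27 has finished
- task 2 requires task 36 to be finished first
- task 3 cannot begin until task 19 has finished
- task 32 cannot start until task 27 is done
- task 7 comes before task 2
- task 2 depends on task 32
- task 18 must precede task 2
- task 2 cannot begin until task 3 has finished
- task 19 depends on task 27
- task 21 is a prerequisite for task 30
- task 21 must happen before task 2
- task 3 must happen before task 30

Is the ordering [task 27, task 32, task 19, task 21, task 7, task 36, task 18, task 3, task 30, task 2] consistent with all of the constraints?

Yes

Every stated constraint is respected: task 32 sits at position 2, ahead of task 2 at position 10, and each of the other listed pairs likewise has the predecessor earlier in the sequence.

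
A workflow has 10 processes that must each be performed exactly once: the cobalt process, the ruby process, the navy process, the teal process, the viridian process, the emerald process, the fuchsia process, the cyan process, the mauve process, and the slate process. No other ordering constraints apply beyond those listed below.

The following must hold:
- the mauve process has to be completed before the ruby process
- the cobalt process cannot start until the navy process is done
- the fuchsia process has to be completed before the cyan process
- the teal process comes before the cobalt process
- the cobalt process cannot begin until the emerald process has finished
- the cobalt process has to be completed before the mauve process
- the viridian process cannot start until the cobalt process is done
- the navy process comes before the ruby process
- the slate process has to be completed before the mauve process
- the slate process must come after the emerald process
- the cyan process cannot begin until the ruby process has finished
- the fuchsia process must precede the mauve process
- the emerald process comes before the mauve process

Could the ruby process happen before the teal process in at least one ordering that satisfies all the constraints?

No

Following the teal process → the cobalt process → the mauve process → the ruby process, the teal process must precede the ruby process in every valid ordering.
Hence the ruby process can never be scheduled before the teal process.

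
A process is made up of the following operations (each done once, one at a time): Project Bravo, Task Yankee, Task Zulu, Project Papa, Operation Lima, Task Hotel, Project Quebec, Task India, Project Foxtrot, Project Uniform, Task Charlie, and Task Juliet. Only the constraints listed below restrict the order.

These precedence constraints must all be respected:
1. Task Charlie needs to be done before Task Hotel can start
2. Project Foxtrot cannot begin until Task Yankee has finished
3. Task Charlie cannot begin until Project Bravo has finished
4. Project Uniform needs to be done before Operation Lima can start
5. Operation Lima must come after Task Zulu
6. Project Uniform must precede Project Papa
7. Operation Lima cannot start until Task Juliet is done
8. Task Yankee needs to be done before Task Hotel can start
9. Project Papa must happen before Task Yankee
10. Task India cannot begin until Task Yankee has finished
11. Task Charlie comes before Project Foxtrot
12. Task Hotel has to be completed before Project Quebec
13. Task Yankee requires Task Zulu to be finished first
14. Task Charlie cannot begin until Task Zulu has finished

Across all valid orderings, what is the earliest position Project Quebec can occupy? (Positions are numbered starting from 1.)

Every operation that must precede Project Quebec has to come before it. Tracing all chains that end at Project Quebec, those operations are: Project Bravo, Task Yankee, Task Zulu, Project Papa, Task Hotel, Project Uniform, Task Charlie — 7 in total.
With 7 mandatory predecessors, the earliest Project Quebec can sit is position 7+1 = 8, and placing just those 7 first achieves it.

8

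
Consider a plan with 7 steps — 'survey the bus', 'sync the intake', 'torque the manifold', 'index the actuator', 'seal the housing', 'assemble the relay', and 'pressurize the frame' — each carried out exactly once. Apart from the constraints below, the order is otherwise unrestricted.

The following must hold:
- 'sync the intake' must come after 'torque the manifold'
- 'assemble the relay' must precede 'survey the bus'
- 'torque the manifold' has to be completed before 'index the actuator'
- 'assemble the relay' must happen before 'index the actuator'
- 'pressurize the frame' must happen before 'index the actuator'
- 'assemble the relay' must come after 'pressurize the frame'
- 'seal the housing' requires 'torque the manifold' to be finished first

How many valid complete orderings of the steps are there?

The steps with no prerequisites are 'torque the manifold', 'pressurize the frame'; any of them can be placed first.
Enumerating by repeatedly choosing an available step (one whose prerequisites are all placed) gives 130 distinct complete orderings.

130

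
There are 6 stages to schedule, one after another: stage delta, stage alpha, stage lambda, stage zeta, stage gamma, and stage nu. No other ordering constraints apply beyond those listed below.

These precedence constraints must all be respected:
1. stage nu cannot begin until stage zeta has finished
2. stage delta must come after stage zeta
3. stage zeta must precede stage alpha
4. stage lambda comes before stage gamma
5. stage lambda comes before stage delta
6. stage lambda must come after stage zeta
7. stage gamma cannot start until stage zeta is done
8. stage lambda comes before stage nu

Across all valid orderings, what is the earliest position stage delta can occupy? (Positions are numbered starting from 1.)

The stages that are forced before stage delta, directly or transitively, are stage lambda, stage zeta. That's 2 stages.
With 2 mandatory predecessors, the earliest stage delta can sit is position 2+1 = 3, and placing just those 2 first achieves it.

3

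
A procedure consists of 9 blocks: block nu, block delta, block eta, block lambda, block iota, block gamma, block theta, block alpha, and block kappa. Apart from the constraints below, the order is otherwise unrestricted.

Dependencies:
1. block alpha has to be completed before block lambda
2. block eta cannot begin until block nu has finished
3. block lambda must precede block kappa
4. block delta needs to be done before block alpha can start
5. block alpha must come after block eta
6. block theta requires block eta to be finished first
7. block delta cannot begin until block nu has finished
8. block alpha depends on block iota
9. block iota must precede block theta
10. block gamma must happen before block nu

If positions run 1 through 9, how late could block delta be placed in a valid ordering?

Following every chain forward from block delta, the blocks that must come later are block lambda, block alpha, block kappa — 3 of them.
With 3 mandatory successors out of 9 blocks total, the latest slot for block delta is 9−3 = 6, and it's reachable by doing all non-successors before block delta.

6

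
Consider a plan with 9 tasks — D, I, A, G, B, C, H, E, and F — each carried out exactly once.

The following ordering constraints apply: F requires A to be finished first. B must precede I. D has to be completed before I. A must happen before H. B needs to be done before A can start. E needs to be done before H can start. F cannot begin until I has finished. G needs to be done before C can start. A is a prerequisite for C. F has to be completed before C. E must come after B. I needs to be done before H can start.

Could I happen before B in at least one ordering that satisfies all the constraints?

The constraints give a chain B → I, which forces B before I.
So no valid ordering can have I before B.

No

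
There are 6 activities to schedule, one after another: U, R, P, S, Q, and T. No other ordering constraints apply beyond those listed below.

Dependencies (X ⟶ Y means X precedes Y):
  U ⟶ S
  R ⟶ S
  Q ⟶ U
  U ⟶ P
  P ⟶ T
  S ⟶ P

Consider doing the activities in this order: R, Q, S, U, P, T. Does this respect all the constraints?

No

In the proposed order, S appears before U.
But one of the constraints requires U before S, so this ordering violates it.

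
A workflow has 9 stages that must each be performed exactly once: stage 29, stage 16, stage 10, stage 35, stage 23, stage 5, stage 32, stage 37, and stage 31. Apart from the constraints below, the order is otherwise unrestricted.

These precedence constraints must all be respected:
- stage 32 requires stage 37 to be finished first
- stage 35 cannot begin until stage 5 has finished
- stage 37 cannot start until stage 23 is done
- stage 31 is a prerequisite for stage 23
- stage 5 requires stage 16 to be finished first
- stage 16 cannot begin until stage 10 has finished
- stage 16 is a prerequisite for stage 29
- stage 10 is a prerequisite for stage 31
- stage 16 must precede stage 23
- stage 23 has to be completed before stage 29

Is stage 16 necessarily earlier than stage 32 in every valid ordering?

Yes

Chaining the stated constraints: stage 16 → stage 23 → stage 37 → stage 32.
That forces stage 16 before stage 32 in every valid schedule.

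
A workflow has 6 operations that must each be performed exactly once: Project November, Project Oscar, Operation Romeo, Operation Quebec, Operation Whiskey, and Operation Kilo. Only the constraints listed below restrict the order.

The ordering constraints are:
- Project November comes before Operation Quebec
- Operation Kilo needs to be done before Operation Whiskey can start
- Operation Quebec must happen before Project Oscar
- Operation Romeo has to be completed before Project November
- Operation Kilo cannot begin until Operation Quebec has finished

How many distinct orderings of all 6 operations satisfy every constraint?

Operation Romeo is the only operation with nothing required before it, so every ordering starts there.
Enumerating by repeatedly choosing an available operation (one whose prerequisites are all placed) gives 3 distinct complete orderings.

3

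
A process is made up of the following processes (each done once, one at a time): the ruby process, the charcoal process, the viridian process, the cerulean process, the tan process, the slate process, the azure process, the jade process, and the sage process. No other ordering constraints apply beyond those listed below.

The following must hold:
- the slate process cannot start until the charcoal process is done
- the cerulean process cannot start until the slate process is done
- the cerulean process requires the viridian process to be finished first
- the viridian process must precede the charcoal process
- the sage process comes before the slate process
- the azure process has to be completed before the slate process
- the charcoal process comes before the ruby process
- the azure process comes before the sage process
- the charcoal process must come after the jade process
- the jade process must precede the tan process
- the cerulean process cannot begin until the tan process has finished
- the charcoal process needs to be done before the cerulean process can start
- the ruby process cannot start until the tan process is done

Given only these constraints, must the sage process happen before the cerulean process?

There is a constraint chain the sage process → the slate process → the cerulean process.
That forces the sage process before the cerulean process in every valid schedule.

Yes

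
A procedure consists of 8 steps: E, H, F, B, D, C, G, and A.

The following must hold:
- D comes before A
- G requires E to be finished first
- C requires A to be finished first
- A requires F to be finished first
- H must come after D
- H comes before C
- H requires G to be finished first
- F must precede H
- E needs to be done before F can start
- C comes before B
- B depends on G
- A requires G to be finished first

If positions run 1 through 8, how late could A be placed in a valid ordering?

Following every chain forward from A, the steps that must come later are B, C — 2 of them.
With 2 mandatory successors out of 8 steps total, the latest slot for A is 8−2 = 6, and it's reachable by doing all non-successors before A.

6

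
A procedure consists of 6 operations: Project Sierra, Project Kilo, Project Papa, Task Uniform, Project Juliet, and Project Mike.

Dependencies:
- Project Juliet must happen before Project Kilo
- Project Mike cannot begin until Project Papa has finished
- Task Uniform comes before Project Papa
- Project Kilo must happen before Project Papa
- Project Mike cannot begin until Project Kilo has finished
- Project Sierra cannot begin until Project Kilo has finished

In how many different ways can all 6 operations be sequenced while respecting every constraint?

2 operations have no prerequisites (Task Uniform, Project Juliet), so any of them could come first.
Enumerating by repeatedly choosing an available operation (one whose prerequisites are all placed) gives 10 distinct complete orderings.

10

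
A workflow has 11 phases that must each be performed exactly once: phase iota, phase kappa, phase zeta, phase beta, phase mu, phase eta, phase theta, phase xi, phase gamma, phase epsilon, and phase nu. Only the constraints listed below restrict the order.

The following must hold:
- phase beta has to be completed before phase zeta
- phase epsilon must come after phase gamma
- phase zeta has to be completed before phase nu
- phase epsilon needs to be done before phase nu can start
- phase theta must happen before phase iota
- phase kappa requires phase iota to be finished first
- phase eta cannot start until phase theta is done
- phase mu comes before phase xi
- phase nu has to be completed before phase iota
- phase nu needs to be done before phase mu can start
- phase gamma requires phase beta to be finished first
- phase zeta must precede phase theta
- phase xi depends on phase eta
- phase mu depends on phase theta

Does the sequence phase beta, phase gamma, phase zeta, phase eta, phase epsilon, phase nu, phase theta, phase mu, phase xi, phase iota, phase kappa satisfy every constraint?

The sequence places phase eta ahead of phase theta.
But one of the constraints requires phase theta before phase eta, so this ordering violates it.

No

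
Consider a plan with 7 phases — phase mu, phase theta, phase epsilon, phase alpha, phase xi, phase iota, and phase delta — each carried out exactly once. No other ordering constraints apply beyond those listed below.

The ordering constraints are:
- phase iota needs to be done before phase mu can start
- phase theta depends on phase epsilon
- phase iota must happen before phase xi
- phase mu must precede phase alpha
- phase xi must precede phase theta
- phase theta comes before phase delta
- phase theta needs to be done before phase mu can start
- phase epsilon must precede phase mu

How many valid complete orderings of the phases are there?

9

2 phases have no prerequisites (phase epsilon, phase iota), so any of them could come first.
Systematically extending each partial ordering one phase at a time and counting, there are 9 complete orderings.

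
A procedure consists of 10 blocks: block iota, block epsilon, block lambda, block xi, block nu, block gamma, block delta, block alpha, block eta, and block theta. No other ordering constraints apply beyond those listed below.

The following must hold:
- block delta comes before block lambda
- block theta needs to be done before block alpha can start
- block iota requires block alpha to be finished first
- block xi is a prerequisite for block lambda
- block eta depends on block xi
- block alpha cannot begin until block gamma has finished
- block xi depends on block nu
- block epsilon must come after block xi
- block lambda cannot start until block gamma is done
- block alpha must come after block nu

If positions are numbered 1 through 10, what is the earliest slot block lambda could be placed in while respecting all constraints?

5

The blocks that are forced before block lambda, directly or transitively, are block xi, block nu, block gamma, block delta. That's 4 blocks.
With 4 mandatory predecessors, the earliest block lambda can sit is position 4+1 = 5, and placing just those 4 first achieves it.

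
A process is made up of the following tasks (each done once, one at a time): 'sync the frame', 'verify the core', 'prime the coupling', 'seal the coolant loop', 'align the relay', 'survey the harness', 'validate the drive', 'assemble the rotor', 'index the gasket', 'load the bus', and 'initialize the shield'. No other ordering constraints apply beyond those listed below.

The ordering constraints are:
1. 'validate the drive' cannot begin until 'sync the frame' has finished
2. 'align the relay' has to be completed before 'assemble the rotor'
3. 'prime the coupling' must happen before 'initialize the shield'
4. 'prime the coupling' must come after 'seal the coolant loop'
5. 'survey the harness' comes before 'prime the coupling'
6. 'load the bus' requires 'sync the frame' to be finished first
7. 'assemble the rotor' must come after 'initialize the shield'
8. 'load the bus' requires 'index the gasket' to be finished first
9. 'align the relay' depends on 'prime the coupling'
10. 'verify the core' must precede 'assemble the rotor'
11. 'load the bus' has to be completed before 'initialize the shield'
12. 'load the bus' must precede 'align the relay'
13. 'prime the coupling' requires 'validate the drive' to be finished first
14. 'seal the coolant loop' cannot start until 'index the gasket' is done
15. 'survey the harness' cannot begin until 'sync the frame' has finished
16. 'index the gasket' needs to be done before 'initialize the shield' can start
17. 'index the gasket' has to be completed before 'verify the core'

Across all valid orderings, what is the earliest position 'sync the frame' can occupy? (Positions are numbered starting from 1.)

No constraint forces any other task before 'sync the frame', so it can be placed first.

1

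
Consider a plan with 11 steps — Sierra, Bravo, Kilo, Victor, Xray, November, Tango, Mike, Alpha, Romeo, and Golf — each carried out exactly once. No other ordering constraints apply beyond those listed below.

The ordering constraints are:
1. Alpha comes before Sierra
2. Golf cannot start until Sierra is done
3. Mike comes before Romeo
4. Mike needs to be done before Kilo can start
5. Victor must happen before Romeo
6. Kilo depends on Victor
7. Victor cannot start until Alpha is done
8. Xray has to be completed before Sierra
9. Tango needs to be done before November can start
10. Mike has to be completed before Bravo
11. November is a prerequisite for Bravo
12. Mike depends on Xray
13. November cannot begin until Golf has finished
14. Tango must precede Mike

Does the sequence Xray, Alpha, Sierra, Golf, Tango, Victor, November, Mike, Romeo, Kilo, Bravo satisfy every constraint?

Checking each listed constraint against this order: for instance, Xray is in position 1 and Mike in position 8, so that constraint holds — and the remaining constraints check out the same way.

Yes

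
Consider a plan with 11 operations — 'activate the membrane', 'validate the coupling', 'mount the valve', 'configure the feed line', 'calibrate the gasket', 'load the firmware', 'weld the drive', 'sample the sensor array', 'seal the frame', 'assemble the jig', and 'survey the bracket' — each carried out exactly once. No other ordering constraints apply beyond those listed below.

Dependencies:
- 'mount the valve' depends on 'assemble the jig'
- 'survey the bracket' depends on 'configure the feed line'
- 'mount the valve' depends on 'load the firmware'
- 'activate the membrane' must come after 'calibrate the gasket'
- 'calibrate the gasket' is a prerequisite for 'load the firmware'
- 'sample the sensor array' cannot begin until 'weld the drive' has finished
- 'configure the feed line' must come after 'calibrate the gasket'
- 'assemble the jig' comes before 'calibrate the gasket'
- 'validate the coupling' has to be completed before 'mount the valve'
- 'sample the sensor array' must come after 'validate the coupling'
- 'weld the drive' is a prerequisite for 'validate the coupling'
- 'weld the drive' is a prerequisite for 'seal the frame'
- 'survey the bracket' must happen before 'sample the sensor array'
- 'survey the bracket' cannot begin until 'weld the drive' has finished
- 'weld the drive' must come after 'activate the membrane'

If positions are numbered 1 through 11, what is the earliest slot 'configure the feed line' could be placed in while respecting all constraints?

3

The operations that are forced before 'configure the feed line', directly or transitively, are 'calibrate the gasket', 'assemble the jig'. That's 2 operations.
With 2 mandatory predecessors, the earliest 'configure the feed line' can sit is position 2+1 = 3, and placing just those 2 first achieves it.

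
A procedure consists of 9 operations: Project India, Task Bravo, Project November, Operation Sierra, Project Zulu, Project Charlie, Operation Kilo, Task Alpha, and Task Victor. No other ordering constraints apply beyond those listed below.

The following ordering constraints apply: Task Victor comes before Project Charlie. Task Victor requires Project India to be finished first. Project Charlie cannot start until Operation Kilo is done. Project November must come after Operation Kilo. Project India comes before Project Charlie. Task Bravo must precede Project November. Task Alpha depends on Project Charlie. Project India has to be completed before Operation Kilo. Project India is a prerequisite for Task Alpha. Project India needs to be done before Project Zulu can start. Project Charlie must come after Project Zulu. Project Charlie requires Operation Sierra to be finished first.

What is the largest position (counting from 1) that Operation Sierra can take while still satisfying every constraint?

Every operation that must follow Operation Sierra has to come after it. Tracing all chains starting from Operation Sierra, those operations are: Project Charlie, Task Alpha — 2 in total.
With 2 mandatory successors out of 9 operations total, the latest slot for Operation Sierra is 9−2 = 7, and it's reachable by doing all non-successors before Operation Sierra.

7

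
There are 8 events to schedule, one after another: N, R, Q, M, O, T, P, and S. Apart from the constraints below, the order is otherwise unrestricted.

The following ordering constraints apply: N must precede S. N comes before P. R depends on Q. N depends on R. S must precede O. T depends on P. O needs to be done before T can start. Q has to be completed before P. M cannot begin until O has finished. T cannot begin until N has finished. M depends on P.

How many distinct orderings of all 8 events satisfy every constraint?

6

Q is the only event with nothing required before it, so every ordering starts there.
Systematically extending each partial ordering one event at a time and counting, there are 6 complete orderings.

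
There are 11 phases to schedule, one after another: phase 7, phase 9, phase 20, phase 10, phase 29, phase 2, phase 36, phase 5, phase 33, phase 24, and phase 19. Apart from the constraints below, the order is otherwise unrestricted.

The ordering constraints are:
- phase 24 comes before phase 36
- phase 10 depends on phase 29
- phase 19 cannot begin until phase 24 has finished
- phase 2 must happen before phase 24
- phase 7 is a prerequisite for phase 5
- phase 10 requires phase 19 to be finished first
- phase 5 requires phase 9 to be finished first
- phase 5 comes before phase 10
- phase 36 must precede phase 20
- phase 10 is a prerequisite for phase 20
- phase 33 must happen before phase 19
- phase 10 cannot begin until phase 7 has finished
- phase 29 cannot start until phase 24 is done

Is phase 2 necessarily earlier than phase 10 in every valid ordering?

Following the dependencies: phase 2 → phase 24 → phase 19 → phase 10.
So phase 2 must precede phase 10 in any valid ordering.

Yes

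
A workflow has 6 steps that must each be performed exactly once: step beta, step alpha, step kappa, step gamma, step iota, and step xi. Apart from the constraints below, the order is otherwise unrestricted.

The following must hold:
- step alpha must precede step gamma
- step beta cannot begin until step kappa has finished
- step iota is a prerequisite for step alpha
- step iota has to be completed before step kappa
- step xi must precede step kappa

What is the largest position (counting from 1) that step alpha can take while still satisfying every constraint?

5

The only step forced after step alpha (directly or by a chain) is step gamma.
So at least 1 step follows step alpha, putting step alpha no later than position 5. That position is achievable by scheduling everything else first.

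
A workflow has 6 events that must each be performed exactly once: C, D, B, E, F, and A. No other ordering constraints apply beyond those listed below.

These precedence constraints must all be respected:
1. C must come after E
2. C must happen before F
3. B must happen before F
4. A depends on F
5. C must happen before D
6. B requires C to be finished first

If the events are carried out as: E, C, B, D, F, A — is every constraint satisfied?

Checking each listed constraint against this order: for instance, C is in position 2 and F in position 5, so that constraint holds — and the remaining constraints check out the same way.

Yes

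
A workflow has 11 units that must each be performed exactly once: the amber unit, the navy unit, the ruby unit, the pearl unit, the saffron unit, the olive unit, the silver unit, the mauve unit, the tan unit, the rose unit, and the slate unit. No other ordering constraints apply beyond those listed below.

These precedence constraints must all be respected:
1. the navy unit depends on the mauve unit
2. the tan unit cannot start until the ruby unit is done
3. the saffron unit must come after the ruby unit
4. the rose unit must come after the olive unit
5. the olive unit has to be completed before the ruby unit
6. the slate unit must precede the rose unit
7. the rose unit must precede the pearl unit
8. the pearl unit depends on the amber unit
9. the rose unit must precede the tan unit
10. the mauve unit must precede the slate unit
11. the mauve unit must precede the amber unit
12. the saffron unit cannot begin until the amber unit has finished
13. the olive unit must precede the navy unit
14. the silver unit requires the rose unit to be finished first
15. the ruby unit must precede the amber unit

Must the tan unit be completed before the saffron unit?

No

No chain of constraints connects the tan unit to the saffron unit in either direction.
A valid ordering placing the saffron unit before the tan unit exists, so the answer is no.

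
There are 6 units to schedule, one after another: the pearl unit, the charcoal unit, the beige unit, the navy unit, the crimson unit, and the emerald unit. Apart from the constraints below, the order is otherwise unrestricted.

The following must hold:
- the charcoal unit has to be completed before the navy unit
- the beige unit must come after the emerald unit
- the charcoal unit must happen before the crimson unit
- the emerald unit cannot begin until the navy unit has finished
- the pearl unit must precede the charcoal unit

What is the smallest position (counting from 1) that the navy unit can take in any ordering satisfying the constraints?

3

Working backwards through the constraints from the navy unit, its full set of required predecessors is the pearl unit, the charcoal unit — 2 of them.
With 2 mandatory predecessors, the earliest the navy unit can sit is position 2+1 = 3, and placing just those 2 first achieves it.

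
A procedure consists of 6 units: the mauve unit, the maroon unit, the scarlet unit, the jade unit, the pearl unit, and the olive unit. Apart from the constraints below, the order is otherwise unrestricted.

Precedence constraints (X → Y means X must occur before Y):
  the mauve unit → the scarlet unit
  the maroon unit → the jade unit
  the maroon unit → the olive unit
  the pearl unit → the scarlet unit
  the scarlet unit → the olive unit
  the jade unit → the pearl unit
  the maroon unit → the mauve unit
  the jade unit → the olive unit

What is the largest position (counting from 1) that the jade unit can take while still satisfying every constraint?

3

Every unit that must follow the jade unit has to come after it. Tracing all chains starting from the jade unit, those units are: the scarlet unit, the pearl unit, the olive unit — 3 in total.
So at least 3 units follow the jade unit, putting the jade unit no later than position 3. That position is achievable by scheduling everything else first.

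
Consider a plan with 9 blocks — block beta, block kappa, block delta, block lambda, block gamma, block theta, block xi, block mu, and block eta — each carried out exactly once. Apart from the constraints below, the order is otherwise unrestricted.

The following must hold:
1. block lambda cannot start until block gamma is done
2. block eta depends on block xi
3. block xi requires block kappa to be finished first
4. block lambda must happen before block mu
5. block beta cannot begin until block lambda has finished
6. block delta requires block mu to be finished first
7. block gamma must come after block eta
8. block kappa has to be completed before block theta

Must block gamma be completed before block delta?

Chaining the stated constraints: block gamma → block lambda → block mu → block delta.
Hence block gamma necessarily comes before block delta.

Yes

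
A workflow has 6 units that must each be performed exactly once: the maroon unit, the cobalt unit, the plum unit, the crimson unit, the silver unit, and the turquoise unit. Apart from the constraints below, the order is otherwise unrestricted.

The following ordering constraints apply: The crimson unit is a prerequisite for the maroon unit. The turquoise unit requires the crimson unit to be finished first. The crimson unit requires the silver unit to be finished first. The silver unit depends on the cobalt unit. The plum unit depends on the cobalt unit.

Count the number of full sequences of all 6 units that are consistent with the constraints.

10

Only the cobalt unit has no prerequisites, so it must go first.
Enumerating by repeatedly choosing an available unit (one whose prerequisites are all placed) gives 10 distinct complete orderings.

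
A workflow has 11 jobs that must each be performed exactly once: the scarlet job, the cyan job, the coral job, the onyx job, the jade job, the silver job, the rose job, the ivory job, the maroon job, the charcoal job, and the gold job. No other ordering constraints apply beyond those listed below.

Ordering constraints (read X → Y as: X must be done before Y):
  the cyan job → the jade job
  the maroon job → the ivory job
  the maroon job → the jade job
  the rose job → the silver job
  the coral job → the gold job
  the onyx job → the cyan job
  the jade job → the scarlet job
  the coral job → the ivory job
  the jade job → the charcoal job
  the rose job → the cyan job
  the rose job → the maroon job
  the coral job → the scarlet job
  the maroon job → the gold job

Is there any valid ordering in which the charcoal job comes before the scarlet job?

Yes

The constraints leave the charcoal job and the scarlet job unordered relative to each other; nothing requires the scarlet job earlier.
So a valid ordering placing the charcoal job earlier than the scarlet job exists.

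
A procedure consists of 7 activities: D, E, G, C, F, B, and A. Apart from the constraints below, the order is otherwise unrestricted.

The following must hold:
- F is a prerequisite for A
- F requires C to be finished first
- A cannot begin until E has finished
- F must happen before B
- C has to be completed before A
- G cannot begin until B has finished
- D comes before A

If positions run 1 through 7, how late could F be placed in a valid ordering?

4

The activities that are forced after F, directly or by a chain of constraints, are G, B, A. That's 3 activities.
With 3 mandatory successors out of 7 activities total, the latest slot for F is 7−3 = 4, and it's reachable by doing all non-successors before F.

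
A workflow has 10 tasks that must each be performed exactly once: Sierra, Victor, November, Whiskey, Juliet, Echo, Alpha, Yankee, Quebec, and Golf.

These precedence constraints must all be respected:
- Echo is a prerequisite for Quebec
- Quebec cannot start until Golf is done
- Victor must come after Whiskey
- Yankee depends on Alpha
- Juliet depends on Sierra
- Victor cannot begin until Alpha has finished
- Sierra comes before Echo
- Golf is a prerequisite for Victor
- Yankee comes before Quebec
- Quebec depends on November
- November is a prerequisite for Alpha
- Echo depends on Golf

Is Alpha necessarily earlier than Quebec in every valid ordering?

There is a constraint chain Alpha → Yankee → Quebec.
That forces Alpha before Quebec in every valid schedule.

Yes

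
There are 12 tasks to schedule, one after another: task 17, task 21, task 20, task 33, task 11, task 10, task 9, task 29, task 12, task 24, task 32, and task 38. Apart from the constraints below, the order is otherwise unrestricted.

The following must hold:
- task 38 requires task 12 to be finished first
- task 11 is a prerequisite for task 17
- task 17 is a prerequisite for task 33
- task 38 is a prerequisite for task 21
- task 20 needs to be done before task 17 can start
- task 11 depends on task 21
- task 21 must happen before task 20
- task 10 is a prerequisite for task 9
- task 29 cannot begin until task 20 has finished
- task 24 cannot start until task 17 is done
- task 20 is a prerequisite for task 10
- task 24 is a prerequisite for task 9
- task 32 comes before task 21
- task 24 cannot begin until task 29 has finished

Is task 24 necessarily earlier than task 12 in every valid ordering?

No

The constraints actually force task 12 before task 24 (via task 12 → task 38 → task 21 → task 20 → task 17 → task 24), not the other way around.
So task 24 does not have to come before task 12 — it cannot.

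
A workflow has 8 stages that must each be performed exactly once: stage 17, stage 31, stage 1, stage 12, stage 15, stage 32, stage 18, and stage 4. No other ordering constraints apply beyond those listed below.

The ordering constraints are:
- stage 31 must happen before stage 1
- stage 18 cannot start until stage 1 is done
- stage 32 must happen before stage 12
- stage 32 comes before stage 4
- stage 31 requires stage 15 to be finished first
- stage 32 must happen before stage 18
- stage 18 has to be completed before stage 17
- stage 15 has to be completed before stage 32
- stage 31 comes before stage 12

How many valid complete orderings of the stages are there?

56

Stage 15 is the only stage with nothing required before it, so every ordering starts there.
Enumerating by repeatedly choosing an available stage (one whose prerequisites are all placed) gives 56 distinct complete orderings.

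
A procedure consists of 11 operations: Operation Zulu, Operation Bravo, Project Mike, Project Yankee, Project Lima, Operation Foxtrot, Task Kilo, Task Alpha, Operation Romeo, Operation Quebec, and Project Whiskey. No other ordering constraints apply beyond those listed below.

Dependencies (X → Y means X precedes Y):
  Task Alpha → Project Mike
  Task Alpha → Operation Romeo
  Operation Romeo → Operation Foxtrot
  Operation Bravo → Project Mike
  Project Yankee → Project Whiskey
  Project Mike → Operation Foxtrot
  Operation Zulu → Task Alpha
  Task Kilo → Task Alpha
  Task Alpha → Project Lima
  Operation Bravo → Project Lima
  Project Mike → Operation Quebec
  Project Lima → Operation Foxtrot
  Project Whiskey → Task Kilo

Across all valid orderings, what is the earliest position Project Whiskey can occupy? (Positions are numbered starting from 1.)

2

Working backwards through the constraints from Project Whiskey, its only required predecessor is Project Yankee.
With 1 mandatory predecessor, the earliest Project Whiskey can sit is position 1+1 = 2, and placing just that one first achieves it.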